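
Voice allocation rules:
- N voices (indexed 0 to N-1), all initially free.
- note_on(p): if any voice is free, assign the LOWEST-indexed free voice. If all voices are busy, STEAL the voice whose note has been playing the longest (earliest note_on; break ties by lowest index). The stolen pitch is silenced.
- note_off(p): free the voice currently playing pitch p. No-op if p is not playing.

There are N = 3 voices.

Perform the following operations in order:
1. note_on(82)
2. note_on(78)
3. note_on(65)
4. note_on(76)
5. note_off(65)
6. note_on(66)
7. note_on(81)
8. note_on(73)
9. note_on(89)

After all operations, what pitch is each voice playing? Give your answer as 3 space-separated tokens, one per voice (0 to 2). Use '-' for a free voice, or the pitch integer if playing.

Answer: 73 81 89

Derivation:
Op 1: note_on(82): voice 0 is free -> assigned | voices=[82 - -]
Op 2: note_on(78): voice 1 is free -> assigned | voices=[82 78 -]
Op 3: note_on(65): voice 2 is free -> assigned | voices=[82 78 65]
Op 4: note_on(76): all voices busy, STEAL voice 0 (pitch 82, oldest) -> assign | voices=[76 78 65]
Op 5: note_off(65): free voice 2 | voices=[76 78 -]
Op 6: note_on(66): voice 2 is free -> assigned | voices=[76 78 66]
Op 7: note_on(81): all voices busy, STEAL voice 1 (pitch 78, oldest) -> assign | voices=[76 81 66]
Op 8: note_on(73): all voices busy, STEAL voice 0 (pitch 76, oldest) -> assign | voices=[73 81 66]
Op 9: note_on(89): all voices busy, STEAL voice 2 (pitch 66, oldest) -> assign | voices=[73 81 89]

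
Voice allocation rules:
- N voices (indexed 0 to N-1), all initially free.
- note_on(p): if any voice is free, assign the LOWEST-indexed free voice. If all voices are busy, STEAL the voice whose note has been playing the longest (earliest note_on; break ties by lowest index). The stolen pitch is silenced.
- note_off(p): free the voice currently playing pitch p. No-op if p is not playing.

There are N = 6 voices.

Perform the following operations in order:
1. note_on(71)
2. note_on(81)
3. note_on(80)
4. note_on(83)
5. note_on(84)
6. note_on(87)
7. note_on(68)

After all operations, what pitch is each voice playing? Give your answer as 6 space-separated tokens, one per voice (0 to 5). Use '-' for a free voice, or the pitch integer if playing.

Op 1: note_on(71): voice 0 is free -> assigned | voices=[71 - - - - -]
Op 2: note_on(81): voice 1 is free -> assigned | voices=[71 81 - - - -]
Op 3: note_on(80): voice 2 is free -> assigned | voices=[71 81 80 - - -]
Op 4: note_on(83): voice 3 is free -> assigned | voices=[71 81 80 83 - -]
Op 5: note_on(84): voice 4 is free -> assigned | voices=[71 81 80 83 84 -]
Op 6: note_on(87): voice 5 is free -> assigned | voices=[71 81 80 83 84 87]
Op 7: note_on(68): all voices busy, STEAL voice 0 (pitch 71, oldest) -> assign | voices=[68 81 80 83 84 87]

Answer: 68 81 80 83 84 87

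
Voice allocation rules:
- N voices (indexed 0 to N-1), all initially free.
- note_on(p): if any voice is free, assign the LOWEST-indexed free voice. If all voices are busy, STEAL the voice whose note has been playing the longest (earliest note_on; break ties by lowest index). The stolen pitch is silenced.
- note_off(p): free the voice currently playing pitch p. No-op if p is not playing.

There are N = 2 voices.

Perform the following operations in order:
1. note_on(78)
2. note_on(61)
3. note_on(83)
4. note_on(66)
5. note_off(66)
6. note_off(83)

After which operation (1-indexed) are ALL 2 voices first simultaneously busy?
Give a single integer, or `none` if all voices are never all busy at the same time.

Answer: 2

Derivation:
Op 1: note_on(78): voice 0 is free -> assigned | voices=[78 -]
Op 2: note_on(61): voice 1 is free -> assigned | voices=[78 61]
Op 3: note_on(83): all voices busy, STEAL voice 0 (pitch 78, oldest) -> assign | voices=[83 61]
Op 4: note_on(66): all voices busy, STEAL voice 1 (pitch 61, oldest) -> assign | voices=[83 66]
Op 5: note_off(66): free voice 1 | voices=[83 -]
Op 6: note_off(83): free voice 0 | voices=[- -]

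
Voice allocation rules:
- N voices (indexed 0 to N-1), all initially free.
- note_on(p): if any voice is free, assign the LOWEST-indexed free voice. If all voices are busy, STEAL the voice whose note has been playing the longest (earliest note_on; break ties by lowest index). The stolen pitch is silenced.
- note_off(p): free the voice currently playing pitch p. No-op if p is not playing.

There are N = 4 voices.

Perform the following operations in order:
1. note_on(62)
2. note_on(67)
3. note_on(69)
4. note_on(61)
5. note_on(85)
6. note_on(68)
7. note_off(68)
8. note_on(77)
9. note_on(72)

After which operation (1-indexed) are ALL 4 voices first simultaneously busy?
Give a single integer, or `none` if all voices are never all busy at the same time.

Answer: 4

Derivation:
Op 1: note_on(62): voice 0 is free -> assigned | voices=[62 - - -]
Op 2: note_on(67): voice 1 is free -> assigned | voices=[62 67 - -]
Op 3: note_on(69): voice 2 is free -> assigned | voices=[62 67 69 -]
Op 4: note_on(61): voice 3 is free -> assigned | voices=[62 67 69 61]
Op 5: note_on(85): all voices busy, STEAL voice 0 (pitch 62, oldest) -> assign | voices=[85 67 69 61]
Op 6: note_on(68): all voices busy, STEAL voice 1 (pitch 67, oldest) -> assign | voices=[85 68 69 61]
Op 7: note_off(68): free voice 1 | voices=[85 - 69 61]
Op 8: note_on(77): voice 1 is free -> assigned | voices=[85 77 69 61]
Op 9: note_on(72): all voices busy, STEAL voice 2 (pitch 69, oldest) -> assign | voices=[85 77 72 61]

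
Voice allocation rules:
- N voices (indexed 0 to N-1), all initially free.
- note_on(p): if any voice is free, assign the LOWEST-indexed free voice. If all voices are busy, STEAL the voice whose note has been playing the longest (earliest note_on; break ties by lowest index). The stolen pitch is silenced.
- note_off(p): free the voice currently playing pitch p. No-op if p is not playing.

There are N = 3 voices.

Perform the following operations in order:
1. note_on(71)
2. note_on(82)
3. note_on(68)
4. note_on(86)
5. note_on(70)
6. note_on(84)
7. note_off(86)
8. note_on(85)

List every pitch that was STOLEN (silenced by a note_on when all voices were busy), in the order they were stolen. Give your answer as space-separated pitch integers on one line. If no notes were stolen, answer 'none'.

Answer: 71 82 68

Derivation:
Op 1: note_on(71): voice 0 is free -> assigned | voices=[71 - -]
Op 2: note_on(82): voice 1 is free -> assigned | voices=[71 82 -]
Op 3: note_on(68): voice 2 is free -> assigned | voices=[71 82 68]
Op 4: note_on(86): all voices busy, STEAL voice 0 (pitch 71, oldest) -> assign | voices=[86 82 68]
Op 5: note_on(70): all voices busy, STEAL voice 1 (pitch 82, oldest) -> assign | voices=[86 70 68]
Op 6: note_on(84): all voices busy, STEAL voice 2 (pitch 68, oldest) -> assign | voices=[86 70 84]
Op 7: note_off(86): free voice 0 | voices=[- 70 84]
Op 8: note_on(85): voice 0 is free -> assigned | voices=[85 70 84]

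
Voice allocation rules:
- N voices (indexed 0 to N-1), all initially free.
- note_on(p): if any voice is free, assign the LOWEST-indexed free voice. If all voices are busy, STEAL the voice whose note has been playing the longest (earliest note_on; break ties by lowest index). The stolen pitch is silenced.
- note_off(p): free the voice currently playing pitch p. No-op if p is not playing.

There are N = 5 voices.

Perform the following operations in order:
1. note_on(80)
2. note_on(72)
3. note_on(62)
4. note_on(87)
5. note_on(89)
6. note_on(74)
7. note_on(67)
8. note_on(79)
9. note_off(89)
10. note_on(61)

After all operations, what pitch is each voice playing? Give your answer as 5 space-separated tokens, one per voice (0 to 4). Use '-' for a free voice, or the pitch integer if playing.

Op 1: note_on(80): voice 0 is free -> assigned | voices=[80 - - - -]
Op 2: note_on(72): voice 1 is free -> assigned | voices=[80 72 - - -]
Op 3: note_on(62): voice 2 is free -> assigned | voices=[80 72 62 - -]
Op 4: note_on(87): voice 3 is free -> assigned | voices=[80 72 62 87 -]
Op 5: note_on(89): voice 4 is free -> assigned | voices=[80 72 62 87 89]
Op 6: note_on(74): all voices busy, STEAL voice 0 (pitch 80, oldest) -> assign | voices=[74 72 62 87 89]
Op 7: note_on(67): all voices busy, STEAL voice 1 (pitch 72, oldest) -> assign | voices=[74 67 62 87 89]
Op 8: note_on(79): all voices busy, STEAL voice 2 (pitch 62, oldest) -> assign | voices=[74 67 79 87 89]
Op 9: note_off(89): free voice 4 | voices=[74 67 79 87 -]
Op 10: note_on(61): voice 4 is free -> assigned | voices=[74 67 79 87 61]

Answer: 74 67 79 87 61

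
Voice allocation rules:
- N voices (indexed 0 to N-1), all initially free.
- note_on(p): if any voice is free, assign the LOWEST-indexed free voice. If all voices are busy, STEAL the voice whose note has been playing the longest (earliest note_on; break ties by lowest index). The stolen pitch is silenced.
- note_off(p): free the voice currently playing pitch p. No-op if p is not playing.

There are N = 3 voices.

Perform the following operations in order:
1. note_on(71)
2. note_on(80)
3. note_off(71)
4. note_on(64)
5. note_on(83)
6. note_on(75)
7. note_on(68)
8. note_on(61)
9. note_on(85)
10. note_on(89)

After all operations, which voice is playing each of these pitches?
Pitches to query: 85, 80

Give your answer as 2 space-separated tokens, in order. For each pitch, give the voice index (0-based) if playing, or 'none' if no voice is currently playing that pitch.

Answer: 1 none

Derivation:
Op 1: note_on(71): voice 0 is free -> assigned | voices=[71 - -]
Op 2: note_on(80): voice 1 is free -> assigned | voices=[71 80 -]
Op 3: note_off(71): free voice 0 | voices=[- 80 -]
Op 4: note_on(64): voice 0 is free -> assigned | voices=[64 80 -]
Op 5: note_on(83): voice 2 is free -> assigned | voices=[64 80 83]
Op 6: note_on(75): all voices busy, STEAL voice 1 (pitch 80, oldest) -> assign | voices=[64 75 83]
Op 7: note_on(68): all voices busy, STEAL voice 0 (pitch 64, oldest) -> assign | voices=[68 75 83]
Op 8: note_on(61): all voices busy, STEAL voice 2 (pitch 83, oldest) -> assign | voices=[68 75 61]
Op 9: note_on(85): all voices busy, STEAL voice 1 (pitch 75, oldest) -> assign | voices=[68 85 61]
Op 10: note_on(89): all voices busy, STEAL voice 0 (pitch 68, oldest) -> assign | voices=[89 85 61]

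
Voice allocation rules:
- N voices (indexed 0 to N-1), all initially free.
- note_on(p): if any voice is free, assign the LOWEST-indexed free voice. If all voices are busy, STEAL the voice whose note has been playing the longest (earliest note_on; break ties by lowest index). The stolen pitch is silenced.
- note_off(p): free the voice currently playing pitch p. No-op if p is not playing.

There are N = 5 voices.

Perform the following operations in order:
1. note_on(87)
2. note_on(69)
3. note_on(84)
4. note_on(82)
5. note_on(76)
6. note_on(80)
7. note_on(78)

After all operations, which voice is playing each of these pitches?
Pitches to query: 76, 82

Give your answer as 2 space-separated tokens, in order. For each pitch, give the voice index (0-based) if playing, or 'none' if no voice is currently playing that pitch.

Op 1: note_on(87): voice 0 is free -> assigned | voices=[87 - - - -]
Op 2: note_on(69): voice 1 is free -> assigned | voices=[87 69 - - -]
Op 3: note_on(84): voice 2 is free -> assigned | voices=[87 69 84 - -]
Op 4: note_on(82): voice 3 is free -> assigned | voices=[87 69 84 82 -]
Op 5: note_on(76): voice 4 is free -> assigned | voices=[87 69 84 82 76]
Op 6: note_on(80): all voices busy, STEAL voice 0 (pitch 87, oldest) -> assign | voices=[80 69 84 82 76]
Op 7: note_on(78): all voices busy, STEAL voice 1 (pitch 69, oldest) -> assign | voices=[80 78 84 82 76]

Answer: 4 3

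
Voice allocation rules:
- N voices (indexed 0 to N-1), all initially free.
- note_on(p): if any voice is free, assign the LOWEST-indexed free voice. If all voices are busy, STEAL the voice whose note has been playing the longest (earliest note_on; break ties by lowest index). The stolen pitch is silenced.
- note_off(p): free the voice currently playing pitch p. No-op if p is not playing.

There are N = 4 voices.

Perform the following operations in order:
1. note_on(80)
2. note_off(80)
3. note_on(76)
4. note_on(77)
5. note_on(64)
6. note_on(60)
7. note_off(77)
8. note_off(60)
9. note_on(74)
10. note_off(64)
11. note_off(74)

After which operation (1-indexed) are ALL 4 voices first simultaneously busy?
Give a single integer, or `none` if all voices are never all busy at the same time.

Op 1: note_on(80): voice 0 is free -> assigned | voices=[80 - - -]
Op 2: note_off(80): free voice 0 | voices=[- - - -]
Op 3: note_on(76): voice 0 is free -> assigned | voices=[76 - - -]
Op 4: note_on(77): voice 1 is free -> assigned | voices=[76 77 - -]
Op 5: note_on(64): voice 2 is free -> assigned | voices=[76 77 64 -]
Op 6: note_on(60): voice 3 is free -> assigned | voices=[76 77 64 60]
Op 7: note_off(77): free voice 1 | voices=[76 - 64 60]
Op 8: note_off(60): free voice 3 | voices=[76 - 64 -]
Op 9: note_on(74): voice 1 is free -> assigned | voices=[76 74 64 -]
Op 10: note_off(64): free voice 2 | voices=[76 74 - -]
Op 11: note_off(74): free voice 1 | voices=[76 - - -]

Answer: 6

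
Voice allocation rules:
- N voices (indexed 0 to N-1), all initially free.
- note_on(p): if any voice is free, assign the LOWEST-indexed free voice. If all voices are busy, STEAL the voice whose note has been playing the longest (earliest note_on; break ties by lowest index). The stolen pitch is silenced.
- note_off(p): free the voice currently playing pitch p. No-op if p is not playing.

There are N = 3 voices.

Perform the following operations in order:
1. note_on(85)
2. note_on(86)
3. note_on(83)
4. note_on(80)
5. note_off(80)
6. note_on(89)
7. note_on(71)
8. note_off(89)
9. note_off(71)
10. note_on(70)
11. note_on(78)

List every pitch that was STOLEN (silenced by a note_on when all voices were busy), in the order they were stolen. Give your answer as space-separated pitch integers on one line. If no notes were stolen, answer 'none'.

Op 1: note_on(85): voice 0 is free -> assigned | voices=[85 - -]
Op 2: note_on(86): voice 1 is free -> assigned | voices=[85 86 -]
Op 3: note_on(83): voice 2 is free -> assigned | voices=[85 86 83]
Op 4: note_on(80): all voices busy, STEAL voice 0 (pitch 85, oldest) -> assign | voices=[80 86 83]
Op 5: note_off(80): free voice 0 | voices=[- 86 83]
Op 6: note_on(89): voice 0 is free -> assigned | voices=[89 86 83]
Op 7: note_on(71): all voices busy, STEAL voice 1 (pitch 86, oldest) -> assign | voices=[89 71 83]
Op 8: note_off(89): free voice 0 | voices=[- 71 83]
Op 9: note_off(71): free voice 1 | voices=[- - 83]
Op 10: note_on(70): voice 0 is free -> assigned | voices=[70 - 83]
Op 11: note_on(78): voice 1 is free -> assigned | voices=[70 78 83]

Answer: 85 86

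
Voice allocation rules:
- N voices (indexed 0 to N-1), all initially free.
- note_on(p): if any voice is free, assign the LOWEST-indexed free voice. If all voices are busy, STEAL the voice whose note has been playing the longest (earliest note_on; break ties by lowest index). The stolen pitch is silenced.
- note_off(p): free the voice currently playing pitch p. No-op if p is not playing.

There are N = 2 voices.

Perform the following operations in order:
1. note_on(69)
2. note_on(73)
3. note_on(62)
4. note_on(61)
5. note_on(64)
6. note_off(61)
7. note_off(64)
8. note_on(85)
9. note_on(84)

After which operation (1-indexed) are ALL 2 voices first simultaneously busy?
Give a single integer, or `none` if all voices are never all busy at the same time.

Op 1: note_on(69): voice 0 is free -> assigned | voices=[69 -]
Op 2: note_on(73): voice 1 is free -> assigned | voices=[69 73]
Op 3: note_on(62): all voices busy, STEAL voice 0 (pitch 69, oldest) -> assign | voices=[62 73]
Op 4: note_on(61): all voices busy, STEAL voice 1 (pitch 73, oldest) -> assign | voices=[62 61]
Op 5: note_on(64): all voices busy, STEAL voice 0 (pitch 62, oldest) -> assign | voices=[64 61]
Op 6: note_off(61): free voice 1 | voices=[64 -]
Op 7: note_off(64): free voice 0 | voices=[- -]
Op 8: note_on(85): voice 0 is free -> assigned | voices=[85 -]
Op 9: note_on(84): voice 1 is free -> assigned | voices=[85 84]

Answer: 2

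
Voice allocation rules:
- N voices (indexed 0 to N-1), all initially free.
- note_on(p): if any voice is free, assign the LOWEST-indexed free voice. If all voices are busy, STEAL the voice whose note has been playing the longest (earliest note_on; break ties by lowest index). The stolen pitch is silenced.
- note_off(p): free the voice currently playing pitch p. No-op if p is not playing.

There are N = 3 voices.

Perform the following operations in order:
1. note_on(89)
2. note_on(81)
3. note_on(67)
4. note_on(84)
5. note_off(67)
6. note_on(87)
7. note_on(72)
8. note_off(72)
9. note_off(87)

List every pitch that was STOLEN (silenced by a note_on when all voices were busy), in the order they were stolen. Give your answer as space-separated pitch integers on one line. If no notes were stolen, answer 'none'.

Op 1: note_on(89): voice 0 is free -> assigned | voices=[89 - -]
Op 2: note_on(81): voice 1 is free -> assigned | voices=[89 81 -]
Op 3: note_on(67): voice 2 is free -> assigned | voices=[89 81 67]
Op 4: note_on(84): all voices busy, STEAL voice 0 (pitch 89, oldest) -> assign | voices=[84 81 67]
Op 5: note_off(67): free voice 2 | voices=[84 81 -]
Op 6: note_on(87): voice 2 is free -> assigned | voices=[84 81 87]
Op 7: note_on(72): all voices busy, STEAL voice 1 (pitch 81, oldest) -> assign | voices=[84 72 87]
Op 8: note_off(72): free voice 1 | voices=[84 - 87]
Op 9: note_off(87): free voice 2 | voices=[84 - -]

Answer: 89 81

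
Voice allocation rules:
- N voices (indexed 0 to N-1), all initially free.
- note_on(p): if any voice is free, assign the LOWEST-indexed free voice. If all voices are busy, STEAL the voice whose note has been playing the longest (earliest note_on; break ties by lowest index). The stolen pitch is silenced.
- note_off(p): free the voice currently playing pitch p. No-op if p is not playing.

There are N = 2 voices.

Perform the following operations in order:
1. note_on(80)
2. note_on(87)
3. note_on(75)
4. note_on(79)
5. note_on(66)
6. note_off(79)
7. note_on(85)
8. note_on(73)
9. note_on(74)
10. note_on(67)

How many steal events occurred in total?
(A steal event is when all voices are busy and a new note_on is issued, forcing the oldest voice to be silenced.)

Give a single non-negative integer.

Op 1: note_on(80): voice 0 is free -> assigned | voices=[80 -]
Op 2: note_on(87): voice 1 is free -> assigned | voices=[80 87]
Op 3: note_on(75): all voices busy, STEAL voice 0 (pitch 80, oldest) -> assign | voices=[75 87]
Op 4: note_on(79): all voices busy, STEAL voice 1 (pitch 87, oldest) -> assign | voices=[75 79]
Op 5: note_on(66): all voices busy, STEAL voice 0 (pitch 75, oldest) -> assign | voices=[66 79]
Op 6: note_off(79): free voice 1 | voices=[66 -]
Op 7: note_on(85): voice 1 is free -> assigned | voices=[66 85]
Op 8: note_on(73): all voices busy, STEAL voice 0 (pitch 66, oldest) -> assign | voices=[73 85]
Op 9: note_on(74): all voices busy, STEAL voice 1 (pitch 85, oldest) -> assign | voices=[73 74]
Op 10: note_on(67): all voices busy, STEAL voice 0 (pitch 73, oldest) -> assign | voices=[67 74]

Answer: 6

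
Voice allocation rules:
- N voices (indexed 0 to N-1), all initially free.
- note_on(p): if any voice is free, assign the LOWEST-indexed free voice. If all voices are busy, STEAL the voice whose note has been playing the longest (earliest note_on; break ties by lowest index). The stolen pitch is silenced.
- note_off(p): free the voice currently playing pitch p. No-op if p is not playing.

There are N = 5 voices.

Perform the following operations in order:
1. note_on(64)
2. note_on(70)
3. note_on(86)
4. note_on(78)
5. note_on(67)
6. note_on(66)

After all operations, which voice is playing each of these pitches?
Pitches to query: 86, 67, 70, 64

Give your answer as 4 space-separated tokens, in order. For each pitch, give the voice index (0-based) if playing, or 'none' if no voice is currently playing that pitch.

Op 1: note_on(64): voice 0 is free -> assigned | voices=[64 - - - -]
Op 2: note_on(70): voice 1 is free -> assigned | voices=[64 70 - - -]
Op 3: note_on(86): voice 2 is free -> assigned | voices=[64 70 86 - -]
Op 4: note_on(78): voice 3 is free -> assigned | voices=[64 70 86 78 -]
Op 5: note_on(67): voice 4 is free -> assigned | voices=[64 70 86 78 67]
Op 6: note_on(66): all voices busy, STEAL voice 0 (pitch 64, oldest) -> assign | voices=[66 70 86 78 67]

Answer: 2 4 1 none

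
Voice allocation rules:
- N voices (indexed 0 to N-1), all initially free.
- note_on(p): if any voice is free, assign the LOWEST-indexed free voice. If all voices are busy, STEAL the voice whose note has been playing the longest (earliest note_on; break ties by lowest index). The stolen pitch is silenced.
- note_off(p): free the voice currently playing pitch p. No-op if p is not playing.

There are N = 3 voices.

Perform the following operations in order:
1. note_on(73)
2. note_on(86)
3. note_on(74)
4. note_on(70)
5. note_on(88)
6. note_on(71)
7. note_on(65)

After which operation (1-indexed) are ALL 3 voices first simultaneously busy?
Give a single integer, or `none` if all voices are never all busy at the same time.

Op 1: note_on(73): voice 0 is free -> assigned | voices=[73 - -]
Op 2: note_on(86): voice 1 is free -> assigned | voices=[73 86 -]
Op 3: note_on(74): voice 2 is free -> assigned | voices=[73 86 74]
Op 4: note_on(70): all voices busy, STEAL voice 0 (pitch 73, oldest) -> assign | voices=[70 86 74]
Op 5: note_on(88): all voices busy, STEAL voice 1 (pitch 86, oldest) -> assign | voices=[70 88 74]
Op 6: note_on(71): all voices busy, STEAL voice 2 (pitch 74, oldest) -> assign | voices=[70 88 71]
Op 7: note_on(65): all voices busy, STEAL voice 0 (pitch 70, oldest) -> assign | voices=[65 88 71]

Answer: 3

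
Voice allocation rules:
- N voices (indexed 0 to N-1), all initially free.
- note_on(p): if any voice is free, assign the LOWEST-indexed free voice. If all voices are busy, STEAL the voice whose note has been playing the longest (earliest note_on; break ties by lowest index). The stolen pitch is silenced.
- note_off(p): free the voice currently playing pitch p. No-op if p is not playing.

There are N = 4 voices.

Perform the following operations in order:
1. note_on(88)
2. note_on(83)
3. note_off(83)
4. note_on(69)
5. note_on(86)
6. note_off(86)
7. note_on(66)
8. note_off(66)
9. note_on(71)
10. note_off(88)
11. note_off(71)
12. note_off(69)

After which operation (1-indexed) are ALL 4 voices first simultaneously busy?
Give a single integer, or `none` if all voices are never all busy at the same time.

Answer: none

Derivation:
Op 1: note_on(88): voice 0 is free -> assigned | voices=[88 - - -]
Op 2: note_on(83): voice 1 is free -> assigned | voices=[88 83 - -]
Op 3: note_off(83): free voice 1 | voices=[88 - - -]
Op 4: note_on(69): voice 1 is free -> assigned | voices=[88 69 - -]
Op 5: note_on(86): voice 2 is free -> assigned | voices=[88 69 86 -]
Op 6: note_off(86): free voice 2 | voices=[88 69 - -]
Op 7: note_on(66): voice 2 is free -> assigned | voices=[88 69 66 -]
Op 8: note_off(66): free voice 2 | voices=[88 69 - -]
Op 9: note_on(71): voice 2 is free -> assigned | voices=[88 69 71 -]
Op 10: note_off(88): free voice 0 | voices=[- 69 71 -]
Op 11: note_off(71): free voice 2 | voices=[- 69 - -]
Op 12: note_off(69): free voice 1 | voices=[- - - -]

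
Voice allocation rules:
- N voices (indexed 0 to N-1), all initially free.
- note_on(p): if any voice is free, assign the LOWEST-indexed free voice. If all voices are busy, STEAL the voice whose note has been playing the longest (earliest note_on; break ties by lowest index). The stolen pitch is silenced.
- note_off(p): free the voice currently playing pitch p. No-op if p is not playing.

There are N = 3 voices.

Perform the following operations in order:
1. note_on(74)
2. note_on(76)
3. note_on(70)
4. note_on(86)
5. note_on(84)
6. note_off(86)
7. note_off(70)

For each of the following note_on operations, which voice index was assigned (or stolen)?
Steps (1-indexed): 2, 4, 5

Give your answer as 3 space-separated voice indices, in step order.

Answer: 1 0 1

Derivation:
Op 1: note_on(74): voice 0 is free -> assigned | voices=[74 - -]
Op 2: note_on(76): voice 1 is free -> assigned | voices=[74 76 -]
Op 3: note_on(70): voice 2 is free -> assigned | voices=[74 76 70]
Op 4: note_on(86): all voices busy, STEAL voice 0 (pitch 74, oldest) -> assign | voices=[86 76 70]
Op 5: note_on(84): all voices busy, STEAL voice 1 (pitch 76, oldest) -> assign | voices=[86 84 70]
Op 6: note_off(86): free voice 0 | voices=[- 84 70]
Op 7: note_off(70): free voice 2 | voices=[- 84 -]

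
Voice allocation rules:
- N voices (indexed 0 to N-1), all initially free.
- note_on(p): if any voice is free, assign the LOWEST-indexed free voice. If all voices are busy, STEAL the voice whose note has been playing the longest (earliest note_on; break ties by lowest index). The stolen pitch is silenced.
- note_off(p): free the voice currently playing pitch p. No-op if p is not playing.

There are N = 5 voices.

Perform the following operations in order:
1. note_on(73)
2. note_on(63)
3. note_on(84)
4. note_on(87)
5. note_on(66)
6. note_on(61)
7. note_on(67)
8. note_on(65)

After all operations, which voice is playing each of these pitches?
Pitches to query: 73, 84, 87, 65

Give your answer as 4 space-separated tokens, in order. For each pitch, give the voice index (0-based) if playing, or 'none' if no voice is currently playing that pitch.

Answer: none none 3 2

Derivation:
Op 1: note_on(73): voice 0 is free -> assigned | voices=[73 - - - -]
Op 2: note_on(63): voice 1 is free -> assigned | voices=[73 63 - - -]
Op 3: note_on(84): voice 2 is free -> assigned | voices=[73 63 84 - -]
Op 4: note_on(87): voice 3 is free -> assigned | voices=[73 63 84 87 -]
Op 5: note_on(66): voice 4 is free -> assigned | voices=[73 63 84 87 66]
Op 6: note_on(61): all voices busy, STEAL voice 0 (pitch 73, oldest) -> assign | voices=[61 63 84 87 66]
Op 7: note_on(67): all voices busy, STEAL voice 1 (pitch 63, oldest) -> assign | voices=[61 67 84 87 66]
Op 8: note_on(65): all voices busy, STEAL voice 2 (pitch 84, oldest) -> assign | voices=[61 67 65 87 66]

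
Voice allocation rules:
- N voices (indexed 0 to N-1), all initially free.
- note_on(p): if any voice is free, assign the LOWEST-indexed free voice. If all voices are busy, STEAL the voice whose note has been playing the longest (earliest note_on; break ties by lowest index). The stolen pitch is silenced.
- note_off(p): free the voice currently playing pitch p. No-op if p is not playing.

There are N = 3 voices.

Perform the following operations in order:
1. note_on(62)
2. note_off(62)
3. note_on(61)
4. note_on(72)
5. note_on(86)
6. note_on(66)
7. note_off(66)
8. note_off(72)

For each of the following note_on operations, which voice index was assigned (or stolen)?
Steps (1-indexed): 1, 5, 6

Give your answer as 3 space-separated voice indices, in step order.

Op 1: note_on(62): voice 0 is free -> assigned | voices=[62 - -]
Op 2: note_off(62): free voice 0 | voices=[- - -]
Op 3: note_on(61): voice 0 is free -> assigned | voices=[61 - -]
Op 4: note_on(72): voice 1 is free -> assigned | voices=[61 72 -]
Op 5: note_on(86): voice 2 is free -> assigned | voices=[61 72 86]
Op 6: note_on(66): all voices busy, STEAL voice 0 (pitch 61, oldest) -> assign | voices=[66 72 86]
Op 7: note_off(66): free voice 0 | voices=[- 72 86]
Op 8: note_off(72): free voice 1 | voices=[- - 86]

Answer: 0 2 0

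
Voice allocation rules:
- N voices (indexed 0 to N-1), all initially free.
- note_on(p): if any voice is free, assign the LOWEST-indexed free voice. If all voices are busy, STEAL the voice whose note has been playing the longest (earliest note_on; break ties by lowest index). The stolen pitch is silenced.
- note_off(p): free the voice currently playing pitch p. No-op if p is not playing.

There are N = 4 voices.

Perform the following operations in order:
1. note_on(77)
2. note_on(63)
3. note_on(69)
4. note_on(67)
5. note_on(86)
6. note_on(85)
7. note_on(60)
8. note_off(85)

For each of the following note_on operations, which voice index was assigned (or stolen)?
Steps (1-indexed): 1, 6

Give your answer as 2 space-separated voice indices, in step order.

Answer: 0 1

Derivation:
Op 1: note_on(77): voice 0 is free -> assigned | voices=[77 - - -]
Op 2: note_on(63): voice 1 is free -> assigned | voices=[77 63 - -]
Op 3: note_on(69): voice 2 is free -> assigned | voices=[77 63 69 -]
Op 4: note_on(67): voice 3 is free -> assigned | voices=[77 63 69 67]
Op 5: note_on(86): all voices busy, STEAL voice 0 (pitch 77, oldest) -> assign | voices=[86 63 69 67]
Op 6: note_on(85): all voices busy, STEAL voice 1 (pitch 63, oldest) -> assign | voices=[86 85 69 67]
Op 7: note_on(60): all voices busy, STEAL voice 2 (pitch 69, oldest) -> assign | voices=[86 85 60 67]
Op 8: note_off(85): free voice 1 | voices=[86 - 60 67]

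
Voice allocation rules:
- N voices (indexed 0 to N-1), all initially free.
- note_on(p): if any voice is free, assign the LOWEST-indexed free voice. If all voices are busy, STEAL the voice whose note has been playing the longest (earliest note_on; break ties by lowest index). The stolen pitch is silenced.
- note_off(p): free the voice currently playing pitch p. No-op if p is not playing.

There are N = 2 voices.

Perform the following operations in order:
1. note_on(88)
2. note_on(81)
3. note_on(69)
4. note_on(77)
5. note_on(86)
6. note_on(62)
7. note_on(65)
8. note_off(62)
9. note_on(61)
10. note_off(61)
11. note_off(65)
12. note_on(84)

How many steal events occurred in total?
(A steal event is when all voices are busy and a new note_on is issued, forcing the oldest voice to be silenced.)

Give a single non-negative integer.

Answer: 5

Derivation:
Op 1: note_on(88): voice 0 is free -> assigned | voices=[88 -]
Op 2: note_on(81): voice 1 is free -> assigned | voices=[88 81]
Op 3: note_on(69): all voices busy, STEAL voice 0 (pitch 88, oldest) -> assign | voices=[69 81]
Op 4: note_on(77): all voices busy, STEAL voice 1 (pitch 81, oldest) -> assign | voices=[69 77]
Op 5: note_on(86): all voices busy, STEAL voice 0 (pitch 69, oldest) -> assign | voices=[86 77]
Op 6: note_on(62): all voices busy, STEAL voice 1 (pitch 77, oldest) -> assign | voices=[86 62]
Op 7: note_on(65): all voices busy, STEAL voice 0 (pitch 86, oldest) -> assign | voices=[65 62]
Op 8: note_off(62): free voice 1 | voices=[65 -]
Op 9: note_on(61): voice 1 is free -> assigned | voices=[65 61]
Op 10: note_off(61): free voice 1 | voices=[65 -]
Op 11: note_off(65): free voice 0 | voices=[- -]
Op 12: note_on(84): voice 0 is free -> assigned | voices=[84 -]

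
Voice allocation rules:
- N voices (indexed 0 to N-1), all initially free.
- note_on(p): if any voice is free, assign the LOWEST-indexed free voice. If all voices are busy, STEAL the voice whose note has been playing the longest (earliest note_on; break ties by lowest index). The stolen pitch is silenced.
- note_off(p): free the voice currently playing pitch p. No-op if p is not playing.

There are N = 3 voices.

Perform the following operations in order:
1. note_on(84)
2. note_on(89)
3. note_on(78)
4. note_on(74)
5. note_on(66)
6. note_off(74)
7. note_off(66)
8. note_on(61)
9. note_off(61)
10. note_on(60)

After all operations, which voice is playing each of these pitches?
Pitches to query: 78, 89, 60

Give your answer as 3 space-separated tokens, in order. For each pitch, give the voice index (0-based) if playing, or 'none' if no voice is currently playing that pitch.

Answer: 2 none 0

Derivation:
Op 1: note_on(84): voice 0 is free -> assigned | voices=[84 - -]
Op 2: note_on(89): voice 1 is free -> assigned | voices=[84 89 -]
Op 3: note_on(78): voice 2 is free -> assigned | voices=[84 89 78]
Op 4: note_on(74): all voices busy, STEAL voice 0 (pitch 84, oldest) -> assign | voices=[74 89 78]
Op 5: note_on(66): all voices busy, STEAL voice 1 (pitch 89, oldest) -> assign | voices=[74 66 78]
Op 6: note_off(74): free voice 0 | voices=[- 66 78]
Op 7: note_off(66): free voice 1 | voices=[- - 78]
Op 8: note_on(61): voice 0 is free -> assigned | voices=[61 - 78]
Op 9: note_off(61): free voice 0 | voices=[- - 78]
Op 10: note_on(60): voice 0 is free -> assigned | voices=[60 - 78]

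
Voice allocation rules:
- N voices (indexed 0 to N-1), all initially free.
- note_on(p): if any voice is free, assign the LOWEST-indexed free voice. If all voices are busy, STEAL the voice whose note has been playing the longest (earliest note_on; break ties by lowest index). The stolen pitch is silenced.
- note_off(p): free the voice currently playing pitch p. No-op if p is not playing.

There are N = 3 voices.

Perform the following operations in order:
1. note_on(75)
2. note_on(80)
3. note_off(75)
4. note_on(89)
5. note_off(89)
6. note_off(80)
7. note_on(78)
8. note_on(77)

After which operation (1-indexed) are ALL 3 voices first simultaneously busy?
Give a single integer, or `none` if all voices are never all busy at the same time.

Answer: none

Derivation:
Op 1: note_on(75): voice 0 is free -> assigned | voices=[75 - -]
Op 2: note_on(80): voice 1 is free -> assigned | voices=[75 80 -]
Op 3: note_off(75): free voice 0 | voices=[- 80 -]
Op 4: note_on(89): voice 0 is free -> assigned | voices=[89 80 -]
Op 5: note_off(89): free voice 0 | voices=[- 80 -]
Op 6: note_off(80): free voice 1 | voices=[- - -]
Op 7: note_on(78): voice 0 is free -> assigned | voices=[78 - -]
Op 8: note_on(77): voice 1 is free -> assigned | voices=[78 77 -]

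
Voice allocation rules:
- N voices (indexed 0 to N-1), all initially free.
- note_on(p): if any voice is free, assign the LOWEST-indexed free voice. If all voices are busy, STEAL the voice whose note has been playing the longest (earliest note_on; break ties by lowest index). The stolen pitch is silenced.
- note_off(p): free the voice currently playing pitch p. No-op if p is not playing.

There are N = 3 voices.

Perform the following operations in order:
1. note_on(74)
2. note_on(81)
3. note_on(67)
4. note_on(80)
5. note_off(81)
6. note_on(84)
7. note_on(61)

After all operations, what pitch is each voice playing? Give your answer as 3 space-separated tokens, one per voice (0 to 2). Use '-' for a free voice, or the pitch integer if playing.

Answer: 80 84 61

Derivation:
Op 1: note_on(74): voice 0 is free -> assigned | voices=[74 - -]
Op 2: note_on(81): voice 1 is free -> assigned | voices=[74 81 -]
Op 3: note_on(67): voice 2 is free -> assigned | voices=[74 81 67]
Op 4: note_on(80): all voices busy, STEAL voice 0 (pitch 74, oldest) -> assign | voices=[80 81 67]
Op 5: note_off(81): free voice 1 | voices=[80 - 67]
Op 6: note_on(84): voice 1 is free -> assigned | voices=[80 84 67]
Op 7: note_on(61): all voices busy, STEAL voice 2 (pitch 67, oldest) -> assign | voices=[80 84 61]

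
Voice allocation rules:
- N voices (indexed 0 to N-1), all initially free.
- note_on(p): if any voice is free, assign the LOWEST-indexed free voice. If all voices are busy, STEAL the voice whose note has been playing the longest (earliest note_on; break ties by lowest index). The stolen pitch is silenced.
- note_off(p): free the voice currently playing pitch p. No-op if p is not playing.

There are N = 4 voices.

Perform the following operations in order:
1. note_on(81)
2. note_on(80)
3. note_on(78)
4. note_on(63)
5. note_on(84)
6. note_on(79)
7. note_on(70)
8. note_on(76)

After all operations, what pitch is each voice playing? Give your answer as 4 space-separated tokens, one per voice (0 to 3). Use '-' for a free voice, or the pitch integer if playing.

Op 1: note_on(81): voice 0 is free -> assigned | voices=[81 - - -]
Op 2: note_on(80): voice 1 is free -> assigned | voices=[81 80 - -]
Op 3: note_on(78): voice 2 is free -> assigned | voices=[81 80 78 -]
Op 4: note_on(63): voice 3 is free -> assigned | voices=[81 80 78 63]
Op 5: note_on(84): all voices busy, STEAL voice 0 (pitch 81, oldest) -> assign | voices=[84 80 78 63]
Op 6: note_on(79): all voices busy, STEAL voice 1 (pitch 80, oldest) -> assign | voices=[84 79 78 63]
Op 7: note_on(70): all voices busy, STEAL voice 2 (pitch 78, oldest) -> assign | voices=[84 79 70 63]
Op 8: note_on(76): all voices busy, STEAL voice 3 (pitch 63, oldest) -> assign | voices=[84 79 70 76]

Answer: 84 79 70 76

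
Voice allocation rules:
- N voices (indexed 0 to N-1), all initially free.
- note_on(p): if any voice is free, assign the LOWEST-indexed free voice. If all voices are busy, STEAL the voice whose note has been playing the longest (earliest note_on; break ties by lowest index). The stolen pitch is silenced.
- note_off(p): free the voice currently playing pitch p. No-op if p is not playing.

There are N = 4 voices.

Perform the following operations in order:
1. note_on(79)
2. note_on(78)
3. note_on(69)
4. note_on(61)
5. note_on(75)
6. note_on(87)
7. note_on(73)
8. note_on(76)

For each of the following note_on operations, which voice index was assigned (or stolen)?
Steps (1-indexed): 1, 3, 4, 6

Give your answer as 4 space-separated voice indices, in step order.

Op 1: note_on(79): voice 0 is free -> assigned | voices=[79 - - -]
Op 2: note_on(78): voice 1 is free -> assigned | voices=[79 78 - -]
Op 3: note_on(69): voice 2 is free -> assigned | voices=[79 78 69 -]
Op 4: note_on(61): voice 3 is free -> assigned | voices=[79 78 69 61]
Op 5: note_on(75): all voices busy, STEAL voice 0 (pitch 79, oldest) -> assign | voices=[75 78 69 61]
Op 6: note_on(87): all voices busy, STEAL voice 1 (pitch 78, oldest) -> assign | voices=[75 87 69 61]
Op 7: note_on(73): all voices busy, STEAL voice 2 (pitch 69, oldest) -> assign | voices=[75 87 73 61]
Op 8: note_on(76): all voices busy, STEAL voice 3 (pitch 61, oldest) -> assign | voices=[75 87 73 76]

Answer: 0 2 3 1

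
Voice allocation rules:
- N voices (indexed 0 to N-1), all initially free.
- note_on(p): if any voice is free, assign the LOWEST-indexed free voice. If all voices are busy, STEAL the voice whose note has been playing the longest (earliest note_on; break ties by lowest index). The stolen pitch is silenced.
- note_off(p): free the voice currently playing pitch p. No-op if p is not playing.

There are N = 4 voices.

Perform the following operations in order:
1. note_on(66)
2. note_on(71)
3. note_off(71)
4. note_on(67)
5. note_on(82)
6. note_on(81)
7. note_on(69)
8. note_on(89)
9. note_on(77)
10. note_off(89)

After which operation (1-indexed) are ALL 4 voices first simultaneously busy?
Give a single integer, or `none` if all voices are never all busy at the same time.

Answer: 6

Derivation:
Op 1: note_on(66): voice 0 is free -> assigned | voices=[66 - - -]
Op 2: note_on(71): voice 1 is free -> assigned | voices=[66 71 - -]
Op 3: note_off(71): free voice 1 | voices=[66 - - -]
Op 4: note_on(67): voice 1 is free -> assigned | voices=[66 67 - -]
Op 5: note_on(82): voice 2 is free -> assigned | voices=[66 67 82 -]
Op 6: note_on(81): voice 3 is free -> assigned | voices=[66 67 82 81]
Op 7: note_on(69): all voices busy, STEAL voice 0 (pitch 66, oldest) -> assign | voices=[69 67 82 81]
Op 8: note_on(89): all voices busy, STEAL voice 1 (pitch 67, oldest) -> assign | voices=[69 89 82 81]
Op 9: note_on(77): all voices busy, STEAL voice 2 (pitch 82, oldest) -> assign | voices=[69 89 77 81]
Op 10: note_off(89): free voice 1 | voices=[69 - 77 81]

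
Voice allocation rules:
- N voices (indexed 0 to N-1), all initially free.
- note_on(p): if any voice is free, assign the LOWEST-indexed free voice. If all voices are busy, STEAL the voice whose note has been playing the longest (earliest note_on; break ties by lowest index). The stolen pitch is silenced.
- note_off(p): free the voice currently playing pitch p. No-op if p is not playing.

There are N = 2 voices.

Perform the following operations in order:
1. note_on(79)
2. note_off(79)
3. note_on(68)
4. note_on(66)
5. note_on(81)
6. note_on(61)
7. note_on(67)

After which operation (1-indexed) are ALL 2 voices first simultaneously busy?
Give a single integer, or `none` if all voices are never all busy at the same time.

Answer: 4

Derivation:
Op 1: note_on(79): voice 0 is free -> assigned | voices=[79 -]
Op 2: note_off(79): free voice 0 | voices=[- -]
Op 3: note_on(68): voice 0 is free -> assigned | voices=[68 -]
Op 4: note_on(66): voice 1 is free -> assigned | voices=[68 66]
Op 5: note_on(81): all voices busy, STEAL voice 0 (pitch 68, oldest) -> assign | voices=[81 66]
Op 6: note_on(61): all voices busy, STEAL voice 1 (pitch 66, oldest) -> assign | voices=[81 61]
Op 7: note_on(67): all voices busy, STEAL voice 0 (pitch 81, oldest) -> assign | voices=[67 61]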